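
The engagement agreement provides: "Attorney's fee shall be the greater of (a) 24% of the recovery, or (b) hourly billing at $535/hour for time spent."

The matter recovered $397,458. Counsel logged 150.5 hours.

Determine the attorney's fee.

(a) 24% of $397,458 = $95,389.92
(b) 150.5 × $535 = $80,517.50
The greater is (a): $95,389.92.

$95,389.92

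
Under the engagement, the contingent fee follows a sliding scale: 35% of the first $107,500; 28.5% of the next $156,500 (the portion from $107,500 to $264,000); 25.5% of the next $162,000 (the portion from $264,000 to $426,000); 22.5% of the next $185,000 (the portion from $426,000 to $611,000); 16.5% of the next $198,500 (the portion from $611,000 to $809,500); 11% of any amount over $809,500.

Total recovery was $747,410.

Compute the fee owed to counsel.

$187,670.15

First $107,500 at 35% = $37,625.00
Next $156,500 at 28.5% = $44,602.50
Next $162,000 at 25.5% = $41,310.00
Next $185,000 at 22.5% = $41,625.00
Remaining $136,410 at 16.5% = $22,507.65
Fee: $37,625.00 + $44,602.50 + $41,310.00 + $41,625.00 + $22,507.65 = $187,670.15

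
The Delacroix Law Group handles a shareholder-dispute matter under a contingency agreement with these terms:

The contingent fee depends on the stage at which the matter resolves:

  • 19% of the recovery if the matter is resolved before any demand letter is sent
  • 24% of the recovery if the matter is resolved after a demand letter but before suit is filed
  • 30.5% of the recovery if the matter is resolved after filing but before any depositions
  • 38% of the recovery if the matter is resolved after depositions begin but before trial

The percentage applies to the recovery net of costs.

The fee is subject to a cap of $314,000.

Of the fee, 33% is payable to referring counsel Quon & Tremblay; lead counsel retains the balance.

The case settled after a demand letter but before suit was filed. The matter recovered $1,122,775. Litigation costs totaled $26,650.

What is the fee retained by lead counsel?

Fee base (net of costs): $1,122,775 − $26,650 = $1,096,125
The matter settled after a demand letter but before suit was filed, so the 24% rate applies.
$1,096,125 × 24% = $263,070.00
$263,070.00 is under the $314,000 cap.
Referral share: 33% of $263,070.00 = $86,813.10; lead counsel retains $263,070.00 − $86,813.10 = $176,256.90.

$176,256.90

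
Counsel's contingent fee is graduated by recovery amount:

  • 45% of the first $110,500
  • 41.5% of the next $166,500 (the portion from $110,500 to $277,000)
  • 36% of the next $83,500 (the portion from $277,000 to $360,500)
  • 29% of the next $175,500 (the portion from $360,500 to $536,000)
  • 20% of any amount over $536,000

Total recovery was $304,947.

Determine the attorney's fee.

$128,883.42

First $110,500 at 45% = $49,725.00
Next $166,500 at 41.5% = $69,097.50
Remaining $27,947 at 36% = $10,060.92
Fee: $49,725.00 + $69,097.50 + $10,060.92 = $128,883.42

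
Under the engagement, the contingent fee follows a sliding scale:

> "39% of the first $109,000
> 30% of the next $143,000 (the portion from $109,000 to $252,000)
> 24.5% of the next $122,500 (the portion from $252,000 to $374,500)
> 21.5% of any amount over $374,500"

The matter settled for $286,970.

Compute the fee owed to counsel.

$93,977.65

First $109,000 at 39% = $42,510.00
Next $143,000 at 30% = $42,900.00
Remaining $34,970 at 24.5% = $8,567.65
Fee: $42,510.00 + $42,900.00 + $8,567.65 = $93,977.65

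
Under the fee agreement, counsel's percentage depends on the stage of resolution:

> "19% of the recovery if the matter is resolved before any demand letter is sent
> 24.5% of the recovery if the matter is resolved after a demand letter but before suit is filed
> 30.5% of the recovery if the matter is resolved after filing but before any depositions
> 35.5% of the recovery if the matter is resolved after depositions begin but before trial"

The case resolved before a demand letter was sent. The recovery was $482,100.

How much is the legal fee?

$91,599.00

The matter resolved before a demand letter was sent, so the 19% rate applies.
$482,100 × 19% = $91,599.00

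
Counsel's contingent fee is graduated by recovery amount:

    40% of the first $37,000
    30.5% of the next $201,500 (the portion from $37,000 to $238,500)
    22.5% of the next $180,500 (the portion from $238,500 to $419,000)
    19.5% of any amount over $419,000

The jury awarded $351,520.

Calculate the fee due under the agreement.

$101,687.00

First $37,000 at 40% = $14,800.00
Next $201,500 at 30.5% = $61,457.50
Remaining $113,020 at 22.5% = $25,429.50
Fee: $14,800.00 + $61,457.50 + $25,429.50 = $101,687.00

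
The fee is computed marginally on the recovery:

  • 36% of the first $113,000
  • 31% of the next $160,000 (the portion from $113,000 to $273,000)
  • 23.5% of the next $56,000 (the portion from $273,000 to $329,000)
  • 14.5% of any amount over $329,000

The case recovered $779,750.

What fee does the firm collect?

First $113,000 at 36% = $40,680.00
Next $160,000 at 31% = $49,600.00
Next $56,000 at 23.5% = $13,160.00
Remaining $450,750 at 14.5% = $65,358.75
Fee: $40,680.00 + $49,600.00 + $13,160.00 + $65,358.75 = $168,798.75

$168,798.75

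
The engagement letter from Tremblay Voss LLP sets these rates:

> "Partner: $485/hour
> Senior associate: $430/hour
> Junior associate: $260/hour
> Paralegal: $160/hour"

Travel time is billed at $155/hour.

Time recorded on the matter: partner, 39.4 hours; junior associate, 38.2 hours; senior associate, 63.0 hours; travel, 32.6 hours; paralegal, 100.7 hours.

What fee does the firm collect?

$77,296.00

Partner: 39.4 × $485 = $19,109.00
Senior associate: 63.0 × $430 = $27,090.00
Junior associate: 38.2 × $260 = $9,932.00
Paralegal: 100.7 × $160 = $16,112.00
Subtotal: $19,109.00 + $27,090.00 + $9,932.00 + $16,112.00 = $72,243.00
Travel: 32.6 × $155 = $5,053.00
Total: $72,243.00 + $5,053.00 = $77,296.00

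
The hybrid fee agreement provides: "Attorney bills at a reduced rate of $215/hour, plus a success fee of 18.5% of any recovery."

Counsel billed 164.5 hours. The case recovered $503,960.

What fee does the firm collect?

$128,600.10

Hourly: 164.5 × $215 = $35,367.50
Success fee: 18.5% of $503,960 = $93,232.60
Total: $35,367.50 + $93,232.60 = $128,600.10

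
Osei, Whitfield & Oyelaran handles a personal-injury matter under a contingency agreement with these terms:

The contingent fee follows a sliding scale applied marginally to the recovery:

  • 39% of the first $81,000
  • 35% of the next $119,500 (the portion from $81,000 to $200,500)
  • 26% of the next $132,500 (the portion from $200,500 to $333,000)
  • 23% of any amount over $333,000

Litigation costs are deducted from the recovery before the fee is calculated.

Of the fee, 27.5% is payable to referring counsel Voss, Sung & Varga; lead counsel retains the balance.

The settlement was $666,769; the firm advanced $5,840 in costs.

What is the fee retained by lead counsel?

$132,884.29

Fee base (net of costs): $666,769 − $5,840 = $660,929
First $81,000 at 39% = $31,590.00
Next $119,500 at 35% = $41,825.00
Next $132,500 at 26% = $34,450.00
Remaining $327,929 at 23% = $75,423.67
Fee: $31,590.00 + $41,825.00 + $34,450.00 + $75,423.67 = $183,288.67
Referral share: 27.5% of $183,288.67 = $50,404.38; lead counsel retains $183,288.67 − $50,404.38 = $132,884.29.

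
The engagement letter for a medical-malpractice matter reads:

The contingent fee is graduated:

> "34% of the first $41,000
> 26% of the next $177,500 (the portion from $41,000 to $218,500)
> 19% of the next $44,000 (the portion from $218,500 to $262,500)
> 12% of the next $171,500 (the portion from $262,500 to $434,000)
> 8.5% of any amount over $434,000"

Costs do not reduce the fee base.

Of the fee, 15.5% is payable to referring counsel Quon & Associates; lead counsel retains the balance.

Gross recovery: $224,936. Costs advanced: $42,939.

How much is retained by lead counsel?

Fee base is the gross recovery, $224,936; costs are reimbursed separately.
First $41,000 at 34% = $13,940.00
Next $177,500 at 26% = $46,150.00
Remaining $6,436 at 19% = $1,222.84
Fee: $13,940.00 + $46,150.00 + $1,222.84 = $61,312.84
Referral share: 15.5% of $61,312.84 = $9,503.49; lead counsel retains $61,312.84 − $9,503.49 = $51,809.35.

$51,809.35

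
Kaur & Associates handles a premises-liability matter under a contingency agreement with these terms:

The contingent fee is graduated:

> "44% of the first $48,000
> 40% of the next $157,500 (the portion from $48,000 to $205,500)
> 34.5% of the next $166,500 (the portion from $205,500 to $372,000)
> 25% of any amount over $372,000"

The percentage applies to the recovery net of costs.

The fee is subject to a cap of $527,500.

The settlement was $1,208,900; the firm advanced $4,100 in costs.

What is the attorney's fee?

$349,762.50

Fee base (net of costs): $1,208,900 − $4,100 = $1,204,800
First $48,000 at 44% = $21,120.00
Next $157,500 at 40% = $63,000.00
Next $166,500 at 34.5% = $57,442.50
Remaining $832,800 at 25% = $208,200.00
Fee: $21,120.00 + $63,000.00 + $57,442.50 + $208,200.00 = $349,762.50
$349,762.50 is under the $527,500 cap.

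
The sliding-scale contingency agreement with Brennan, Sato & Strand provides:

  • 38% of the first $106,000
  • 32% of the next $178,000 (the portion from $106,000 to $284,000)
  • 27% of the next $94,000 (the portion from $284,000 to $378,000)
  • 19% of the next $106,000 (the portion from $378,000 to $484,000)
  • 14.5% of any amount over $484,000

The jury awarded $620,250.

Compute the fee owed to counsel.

$162,516.25

First $106,000 at 38% = $40,280.00
Next $178,000 at 32% = $56,960.00
Next $94,000 at 27% = $25,380.00
Next $106,000 at 19% = $20,140.00
Remaining $136,250 at 14.5% = $19,756.25
Fee: $40,280.00 + $56,960.00 + $25,380.00 + $20,140.00 + $19,756.25 = $162,516.25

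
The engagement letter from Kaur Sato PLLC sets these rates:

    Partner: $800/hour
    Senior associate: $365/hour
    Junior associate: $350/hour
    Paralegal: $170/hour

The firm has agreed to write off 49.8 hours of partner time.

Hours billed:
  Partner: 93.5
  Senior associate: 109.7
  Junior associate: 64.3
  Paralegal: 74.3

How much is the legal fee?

Partner: 93.5 × $800 = $74,800.00
Senior associate: 109.7 × $365 = $40,040.50
Junior associate: 64.3 × $350 = $22,505.00
Paralegal: 74.3 × $170 = $12,631.00
Subtotal: $149,976.50
Write-off: 49.8 × $800 = $39,840.00
Total: $149,976.50 − $39,840.00 = $110,136.50

$110,136.50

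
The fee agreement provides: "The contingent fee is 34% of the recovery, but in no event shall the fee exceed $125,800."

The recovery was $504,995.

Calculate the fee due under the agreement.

34% of $504,995 = $171,698.30
That exceeds the $125,800 cap, so the fee is capped at $125,800.

$125,800.00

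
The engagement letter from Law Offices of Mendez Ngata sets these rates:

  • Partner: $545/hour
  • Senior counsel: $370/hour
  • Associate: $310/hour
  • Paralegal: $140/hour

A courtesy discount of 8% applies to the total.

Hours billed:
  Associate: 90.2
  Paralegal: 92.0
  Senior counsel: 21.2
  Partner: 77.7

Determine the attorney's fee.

Partner: 77.7 × $545 = $42,346.50
Senior counsel: 21.2 × $370 = $7,844.00
Associate: 90.2 × $310 = $27,962.00
Paralegal: 92.0 × $140 = $12,880.00
Subtotal: $91,032.50
Less 8% discount: −$7,282.60
Total: $91,032.50 − $7,282.60 = $83,749.90

$83,749.90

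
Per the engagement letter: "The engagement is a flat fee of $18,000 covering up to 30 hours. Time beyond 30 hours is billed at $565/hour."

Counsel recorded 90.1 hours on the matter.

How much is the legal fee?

Flat fee: $18,000.00
Excess hours: 90.1 − 30 = 60.1
Overrun: 60.1 × $565 = $33,956.50
Total: $18,000.00 + $33,956.50 = $51,956.50

$51,956.50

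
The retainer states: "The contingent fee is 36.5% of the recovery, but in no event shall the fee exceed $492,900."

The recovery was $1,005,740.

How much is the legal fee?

$367,095.10

36.5% of $1,005,740 = $367,095.10
That is under the $492,900 cap.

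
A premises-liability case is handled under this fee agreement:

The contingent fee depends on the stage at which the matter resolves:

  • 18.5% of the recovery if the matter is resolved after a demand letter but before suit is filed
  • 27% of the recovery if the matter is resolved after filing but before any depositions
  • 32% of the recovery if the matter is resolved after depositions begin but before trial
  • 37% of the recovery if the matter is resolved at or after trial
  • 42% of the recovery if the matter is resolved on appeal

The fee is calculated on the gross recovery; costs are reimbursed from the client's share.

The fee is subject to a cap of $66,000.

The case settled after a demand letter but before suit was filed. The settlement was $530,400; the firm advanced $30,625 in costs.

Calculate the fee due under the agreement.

Fee base is the gross recovery, $530,400; costs are reimbursed separately.
The matter settled after a demand letter but before suit was filed, so the 18.5% rate applies.
$530,400 × 18.5% = $98,124.00
$98,124.00 exceeds the $66,000 cap, so the fee is capped at $66,000.00.

$66,000.00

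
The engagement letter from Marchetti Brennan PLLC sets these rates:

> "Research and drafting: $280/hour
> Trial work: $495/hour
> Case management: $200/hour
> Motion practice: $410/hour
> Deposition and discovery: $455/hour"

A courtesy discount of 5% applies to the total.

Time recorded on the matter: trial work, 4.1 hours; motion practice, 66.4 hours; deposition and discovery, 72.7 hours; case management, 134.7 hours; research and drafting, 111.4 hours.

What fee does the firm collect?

$114,440.80

Research and drafting: 111.4 × $280 = $31,192.00
Trial work: 4.1 × $495 = $2,029.50
Case management: 134.7 × $200 = $26,940.00
Motion practice: 66.4 × $410 = $27,224.00
Deposition and discovery: 72.7 × $455 = $33,078.50
Subtotal: $120,464.00
Less 5% discount: −$6,023.20
Total: $120,464.00 − $6,023.20 = $114,440.80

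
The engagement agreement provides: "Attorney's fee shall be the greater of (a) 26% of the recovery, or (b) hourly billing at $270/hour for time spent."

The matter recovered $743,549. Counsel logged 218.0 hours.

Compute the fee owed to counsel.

(a) 26% of $743,549 = $193,322.74
(b) 218.0 × $270 = $58,860.00
The greater is (a): $193,322.74.

$193,322.74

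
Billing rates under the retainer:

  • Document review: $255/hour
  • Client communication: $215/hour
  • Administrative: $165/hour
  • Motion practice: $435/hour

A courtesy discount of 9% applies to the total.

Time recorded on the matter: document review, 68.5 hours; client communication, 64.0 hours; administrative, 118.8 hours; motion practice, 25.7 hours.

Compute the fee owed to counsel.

Document review: 68.5 × $255 = $17,467.50
Client communication: 64.0 × $215 = $13,760.00
Administrative: 118.8 × $165 = $19,602.00
Motion practice: 25.7 × $435 = $11,179.50
Subtotal: $62,009.00
Less 9% discount: −$5,580.81
Total: $62,009.00 − $5,580.81 = $56,428.19

$56,428.19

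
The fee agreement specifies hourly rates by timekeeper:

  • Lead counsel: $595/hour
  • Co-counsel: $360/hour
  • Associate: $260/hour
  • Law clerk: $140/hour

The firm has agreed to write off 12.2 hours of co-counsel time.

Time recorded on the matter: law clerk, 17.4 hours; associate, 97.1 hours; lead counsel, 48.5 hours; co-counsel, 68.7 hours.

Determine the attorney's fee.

$76,879.50

Lead counsel: 48.5 × $595 = $28,857.50
Co-counsel: 68.7 × $360 = $24,732.00
Associate: 97.1 × $260 = $25,246.00
Law clerk: 17.4 × $140 = $2,436.00
Subtotal: $81,271.50
Write-off: 12.2 × $360 = $4,392.00
Total: $81,271.50 − $4,392.00 = $76,879.50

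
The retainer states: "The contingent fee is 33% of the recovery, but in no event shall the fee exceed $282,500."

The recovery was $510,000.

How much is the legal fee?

33% of $510,000 = $168,300.00
That is under the $282,500 cap.

$168,300.00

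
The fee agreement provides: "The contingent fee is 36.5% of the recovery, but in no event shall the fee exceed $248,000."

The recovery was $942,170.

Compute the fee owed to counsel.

36.5% of $942,170 = $343,892.05
That exceeds the $248,000 cap, so the fee is capped at $248,000.

$248,000.00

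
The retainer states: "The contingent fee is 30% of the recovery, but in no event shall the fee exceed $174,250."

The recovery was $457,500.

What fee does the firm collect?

$137,250.00

30% of $457,500 = $137,250.00
That is under the $174,250 cap.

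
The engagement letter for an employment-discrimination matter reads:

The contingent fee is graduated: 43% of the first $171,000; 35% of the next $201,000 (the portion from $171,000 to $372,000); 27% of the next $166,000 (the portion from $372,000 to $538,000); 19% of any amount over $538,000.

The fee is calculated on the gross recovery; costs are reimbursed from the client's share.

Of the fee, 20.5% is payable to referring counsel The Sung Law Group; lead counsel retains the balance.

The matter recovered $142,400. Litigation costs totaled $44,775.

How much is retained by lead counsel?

$48,679.44

Fee base is the gross recovery, $142,400; costs are reimbursed separately.
First $142,400 at 43% = $61,232.00
Referral share: 20.5% of $61,232.00 = $12,552.56; lead counsel retains $61,232.00 − $12,552.56 = $48,679.44.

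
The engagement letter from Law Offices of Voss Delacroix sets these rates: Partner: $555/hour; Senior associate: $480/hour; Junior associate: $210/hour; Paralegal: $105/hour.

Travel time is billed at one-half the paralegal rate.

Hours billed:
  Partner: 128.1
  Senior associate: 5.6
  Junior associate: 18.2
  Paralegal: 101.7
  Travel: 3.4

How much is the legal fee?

$88,462.50

Partner: 128.1 × $555 = $71,095.50
Senior associate: 5.6 × $480 = $2,688.00
Junior associate: 18.2 × $210 = $3,822.00
Paralegal: 101.7 × $105 = $10,678.50
Subtotal: $71,095.50 + $2,688.00 + $3,822.00 + $10,678.50 = $88,284.00
Travel: 3.4 × ($105 ÷ 2) = 3.4 × $52.50 = $178.50
Total: $88,284.00 + $178.50 = $88,462.50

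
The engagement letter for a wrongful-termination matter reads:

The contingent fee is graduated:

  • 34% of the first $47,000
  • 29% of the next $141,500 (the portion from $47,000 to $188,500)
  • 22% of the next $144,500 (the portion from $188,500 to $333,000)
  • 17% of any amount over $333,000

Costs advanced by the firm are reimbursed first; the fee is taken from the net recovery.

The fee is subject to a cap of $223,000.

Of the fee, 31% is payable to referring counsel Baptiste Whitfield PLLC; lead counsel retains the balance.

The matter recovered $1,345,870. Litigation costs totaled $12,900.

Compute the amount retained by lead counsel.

Fee base (net of costs): $1,345,870 − $12,900 = $1,332,970
First $47,000 at 34% = $15,980.00
Next $141,500 at 29% = $41,035.00
Next $144,500 at 22% = $31,790.00
Remaining $999,970 at 17% = $169,994.90
Fee: $15,980.00 + $41,035.00 + $31,790.00 + $169,994.90 = $258,799.90
$258,799.90 exceeds the $223,000 cap, so the fee is capped at $223,000.00.
Referral share: 31% of $223,000.00 = $69,130.00; lead counsel retains $223,000.00 − $69,130.00 = $153,870.00.

$153,870.00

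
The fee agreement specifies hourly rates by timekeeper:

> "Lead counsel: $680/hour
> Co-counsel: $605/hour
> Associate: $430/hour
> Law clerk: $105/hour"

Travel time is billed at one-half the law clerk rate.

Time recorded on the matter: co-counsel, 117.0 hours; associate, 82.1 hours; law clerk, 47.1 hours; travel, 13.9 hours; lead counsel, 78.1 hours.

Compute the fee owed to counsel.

Lead counsel: 78.1 × $680 = $53,108.00
Co-counsel: 117.0 × $605 = $70,785.00
Associate: 82.1 × $430 = $35,303.00
Law clerk: 47.1 × $105 = $4,945.50
Subtotal: $53,108.00 + $70,785.00 + $35,303.00 + $4,945.50 = $164,141.50
Travel: 13.9 × ($105 ÷ 2) = 13.9 × $52.50 = $729.75
Total: $164,141.50 + $729.75 = $164,871.25

$164,871.25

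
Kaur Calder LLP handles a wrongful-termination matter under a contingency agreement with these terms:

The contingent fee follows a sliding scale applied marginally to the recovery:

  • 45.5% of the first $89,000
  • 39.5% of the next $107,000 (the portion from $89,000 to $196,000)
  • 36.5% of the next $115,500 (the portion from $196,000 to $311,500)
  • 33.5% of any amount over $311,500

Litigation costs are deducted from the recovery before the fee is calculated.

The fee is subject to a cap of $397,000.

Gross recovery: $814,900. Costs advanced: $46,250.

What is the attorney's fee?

$278,062.75

Fee base (net of costs): $814,900 − $46,250 = $768,650
First $89,000 at 45.5% = $40,495.00
Next $107,000 at 39.5% = $42,265.00
Next $115,500 at 36.5% = $42,157.50
Remaining $457,150 at 33.5% = $153,145.25
Fee: $40,495.00 + $42,265.00 + $42,157.50 + $153,145.25 = $278,062.75
$278,062.75 is under the $397,000 cap.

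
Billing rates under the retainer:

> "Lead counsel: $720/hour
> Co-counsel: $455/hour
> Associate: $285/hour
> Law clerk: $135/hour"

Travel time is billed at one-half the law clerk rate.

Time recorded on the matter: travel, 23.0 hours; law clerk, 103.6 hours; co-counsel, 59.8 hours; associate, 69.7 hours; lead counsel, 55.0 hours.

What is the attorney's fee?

$102,212.00

Lead counsel: 55.0 × $720 = $39,600.00
Co-counsel: 59.8 × $455 = $27,209.00
Associate: 69.7 × $285 = $19,864.50
Law clerk: 103.6 × $135 = $13,986.00
Subtotal: $39,600.00 + $27,209.00 + $19,864.50 + $13,986.00 = $100,659.50
Travel: 23.0 × ($135 ÷ 2) = 23.0 × $67.50 = $1,552.50
Total: $100,659.50 + $1,552.50 = $102,212.00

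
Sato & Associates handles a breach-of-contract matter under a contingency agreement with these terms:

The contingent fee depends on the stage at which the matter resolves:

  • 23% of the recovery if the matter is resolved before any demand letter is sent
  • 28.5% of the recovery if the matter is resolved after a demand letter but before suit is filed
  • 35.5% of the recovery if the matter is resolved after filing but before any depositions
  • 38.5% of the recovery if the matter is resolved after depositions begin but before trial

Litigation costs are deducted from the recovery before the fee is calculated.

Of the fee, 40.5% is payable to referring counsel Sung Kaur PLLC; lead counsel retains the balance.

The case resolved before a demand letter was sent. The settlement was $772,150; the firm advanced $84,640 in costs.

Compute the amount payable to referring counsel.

Fee base (net of costs): $772,150 − $84,640 = $687,510
The matter resolved before a demand letter was sent, so the 23% rate applies.
$687,510 × 23% = $158,127.30
Referral share: 40.5% of $158,127.30 = $64,041.56; lead counsel retains $158,127.30 − $64,041.56 = $94,085.74.

$64,041.56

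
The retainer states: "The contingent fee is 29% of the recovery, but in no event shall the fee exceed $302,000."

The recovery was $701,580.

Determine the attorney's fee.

29% of $701,580 = $203,458.20
That is under the $302,000 cap.

$203,458.20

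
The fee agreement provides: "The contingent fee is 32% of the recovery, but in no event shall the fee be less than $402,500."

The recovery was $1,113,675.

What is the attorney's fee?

$402,500.00

32% of $1,113,675 = $356,376.00
That is below the $402,500 minimum, so the minimum applies.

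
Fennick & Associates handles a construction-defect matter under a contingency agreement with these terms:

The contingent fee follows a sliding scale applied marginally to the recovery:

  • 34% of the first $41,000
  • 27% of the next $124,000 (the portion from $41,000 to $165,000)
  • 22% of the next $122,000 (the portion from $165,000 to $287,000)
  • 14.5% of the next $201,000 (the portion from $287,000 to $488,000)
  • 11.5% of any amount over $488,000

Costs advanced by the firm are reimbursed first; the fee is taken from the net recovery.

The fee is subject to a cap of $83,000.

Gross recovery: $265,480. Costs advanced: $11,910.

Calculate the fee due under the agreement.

$66,905.40

Fee base (net of costs): $265,480 − $11,910 = $253,570
First $41,000 at 34% = $13,940.00
Next $124,000 at 27% = $33,480.00
Remaining $88,570 at 22% = $19,485.40
Fee: $13,940.00 + $33,480.00 + $19,485.40 = $66,905.40
$66,905.40 is under the $83,000 cap.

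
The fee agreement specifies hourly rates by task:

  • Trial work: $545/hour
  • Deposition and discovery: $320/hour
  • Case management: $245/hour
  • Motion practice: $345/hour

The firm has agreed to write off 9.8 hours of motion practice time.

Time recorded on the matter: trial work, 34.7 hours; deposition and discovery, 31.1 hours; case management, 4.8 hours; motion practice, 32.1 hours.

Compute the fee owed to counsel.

$37,733.00

Trial work: 34.7 × $545 = $18,911.50
Deposition and discovery: 31.1 × $320 = $9,952.00
Case management: 4.8 × $245 = $1,176.00
Motion practice: 32.1 × $345 = $11,074.50
Subtotal: $41,114.00
Write-off: 9.8 × $345 = $3,381.00
Total: $41,114.00 − $3,381.00 = $37,733.00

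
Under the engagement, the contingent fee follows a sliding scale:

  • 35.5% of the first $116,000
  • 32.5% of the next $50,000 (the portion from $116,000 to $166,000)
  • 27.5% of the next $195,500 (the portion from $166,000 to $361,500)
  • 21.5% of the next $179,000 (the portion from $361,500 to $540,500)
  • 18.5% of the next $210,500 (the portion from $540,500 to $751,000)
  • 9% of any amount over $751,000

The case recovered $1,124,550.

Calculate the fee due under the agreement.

First $116,000 at 35.5% = $41,180.00
Next $50,000 at 32.5% = $16,250.00
Next $195,500 at 27.5% = $53,762.50
Next $179,000 at 21.5% = $38,485.00
Next $210,500 at 18.5% = $38,942.50
Remaining $373,550 at 9% = $33,619.50
Fee: $41,180.00 + $16,250.00 + $53,762.50 + $38,485.00 + $38,942.50 + $33,619.50 = $222,239.50

$222,239.50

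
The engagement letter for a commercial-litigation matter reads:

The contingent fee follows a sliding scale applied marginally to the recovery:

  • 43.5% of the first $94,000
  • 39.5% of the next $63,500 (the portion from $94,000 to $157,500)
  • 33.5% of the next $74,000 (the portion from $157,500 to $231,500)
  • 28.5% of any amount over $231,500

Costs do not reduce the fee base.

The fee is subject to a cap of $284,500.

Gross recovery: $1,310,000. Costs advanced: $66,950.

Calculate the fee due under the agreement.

Fee base is the gross recovery, $1,310,000; costs are reimbursed separately.
First $94,000 at 43.5% = $40,890.00
Next $63,500 at 39.5% = $25,082.50
Next $74,000 at 33.5% = $24,790.00
Remaining $1,078,500 at 28.5% = $307,372.50
Fee: $40,890.00 + $25,082.50 + $24,790.00 + $307,372.50 = $398,135.00
$398,135.00 exceeds the $284,500 cap, so the fee is capped at $284,500.00.

$284,500.00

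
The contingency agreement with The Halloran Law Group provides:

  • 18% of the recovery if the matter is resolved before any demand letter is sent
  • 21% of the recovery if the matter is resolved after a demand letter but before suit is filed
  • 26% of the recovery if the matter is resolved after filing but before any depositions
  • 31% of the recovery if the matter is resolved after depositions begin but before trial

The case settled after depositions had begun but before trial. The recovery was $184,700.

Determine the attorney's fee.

$57,257.00

The matter settled after depositions had begun but before trial, so the 31% rate applies.
$184,700 × 31% = $57,257.00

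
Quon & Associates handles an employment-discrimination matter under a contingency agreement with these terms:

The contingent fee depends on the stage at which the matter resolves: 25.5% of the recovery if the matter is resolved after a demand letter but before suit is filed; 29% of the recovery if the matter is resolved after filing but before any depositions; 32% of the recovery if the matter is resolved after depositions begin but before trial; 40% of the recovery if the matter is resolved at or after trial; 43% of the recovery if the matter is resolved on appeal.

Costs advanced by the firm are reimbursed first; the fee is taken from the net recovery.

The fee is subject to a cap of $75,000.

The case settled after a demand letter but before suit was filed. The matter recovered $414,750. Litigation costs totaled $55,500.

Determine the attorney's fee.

Fee base (net of costs): $414,750 − $55,500 = $359,250
The matter settled after a demand letter but before suit was filed, so the 25.5% rate applies.
$359,250 × 25.5% = $91,608.75
$91,608.75 exceeds the $75,000 cap, so the fee is capped at $75,000.00.

$75,000.00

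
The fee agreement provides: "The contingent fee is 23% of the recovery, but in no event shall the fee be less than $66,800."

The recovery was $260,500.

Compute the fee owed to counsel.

$66,800.00

23% of $260,500 = $59,915.00
That is below the $66,800 minimum, so the minimum applies.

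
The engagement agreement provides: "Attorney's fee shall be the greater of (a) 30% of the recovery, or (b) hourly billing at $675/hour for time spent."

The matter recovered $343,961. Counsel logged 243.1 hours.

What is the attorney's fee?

(a) 30% of $343,961 = $103,188.30
(b) 243.1 × $675 = $164,092.50
The greater is (b): $164,092.50.

$164,092.50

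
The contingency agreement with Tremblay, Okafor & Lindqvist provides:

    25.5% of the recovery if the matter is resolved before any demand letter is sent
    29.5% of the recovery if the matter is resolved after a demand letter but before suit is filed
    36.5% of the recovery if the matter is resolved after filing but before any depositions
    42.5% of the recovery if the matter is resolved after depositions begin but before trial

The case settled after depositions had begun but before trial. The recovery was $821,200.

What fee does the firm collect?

The matter settled after depositions had begun but before trial, so the 42.5% rate applies.
$821,200 × 42.5% = $349,010.00

$349,010.00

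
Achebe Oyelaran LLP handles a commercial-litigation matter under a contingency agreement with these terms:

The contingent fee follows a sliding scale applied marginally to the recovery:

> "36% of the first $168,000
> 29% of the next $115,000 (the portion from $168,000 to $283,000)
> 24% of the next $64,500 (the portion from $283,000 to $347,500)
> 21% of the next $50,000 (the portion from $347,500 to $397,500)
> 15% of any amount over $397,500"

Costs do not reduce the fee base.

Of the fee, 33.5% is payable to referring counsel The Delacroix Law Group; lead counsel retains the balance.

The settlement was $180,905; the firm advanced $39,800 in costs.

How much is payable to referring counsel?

Fee base is the gross recovery, $180,905; costs are reimbursed separately.
First $168,000 at 36% = $60,480.00
Remaining $12,905 at 29% = $3,742.45
Fee: $60,480.00 + $3,742.45 = $64,222.45
Referral share: 33.5% of $64,222.45 = $21,514.52; lead counsel retains $64,222.45 − $21,514.52 = $42,707.93.

$21,514.52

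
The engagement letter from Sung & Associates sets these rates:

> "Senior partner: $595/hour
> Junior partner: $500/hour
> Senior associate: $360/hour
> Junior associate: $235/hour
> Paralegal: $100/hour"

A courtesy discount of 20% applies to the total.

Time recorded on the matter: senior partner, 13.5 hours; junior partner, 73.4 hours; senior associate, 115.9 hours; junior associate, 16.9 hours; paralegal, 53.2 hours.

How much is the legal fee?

Senior partner: 13.5 × $595 = $8,032.50
Junior partner: 73.4 × $500 = $36,700.00
Senior associate: 115.9 × $360 = $41,724.00
Junior associate: 16.9 × $235 = $3,971.50
Paralegal: 53.2 × $100 = $5,320.00
Subtotal: $95,748.00
Less 20% discount: −$19,149.60
Total: $95,748.00 − $19,149.60 = $76,598.40

$76,598.40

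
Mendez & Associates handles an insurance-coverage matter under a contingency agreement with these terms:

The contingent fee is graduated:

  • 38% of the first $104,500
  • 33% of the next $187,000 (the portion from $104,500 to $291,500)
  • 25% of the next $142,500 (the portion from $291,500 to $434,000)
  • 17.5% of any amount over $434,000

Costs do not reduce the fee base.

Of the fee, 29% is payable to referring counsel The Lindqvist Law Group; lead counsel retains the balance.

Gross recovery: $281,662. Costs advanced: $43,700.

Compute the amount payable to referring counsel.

Fee base is the gross recovery, $281,662; costs are reimbursed separately.
First $104,500 at 38% = $39,710.00
Remaining $177,162 at 33% = $58,463.46
Fee: $39,710.00 + $58,463.46 = $98,173.46
Referral share: 29% of $98,173.46 = $28,470.30; lead counsel retains $98,173.46 − $28,470.30 = $69,703.16.

$28,470.30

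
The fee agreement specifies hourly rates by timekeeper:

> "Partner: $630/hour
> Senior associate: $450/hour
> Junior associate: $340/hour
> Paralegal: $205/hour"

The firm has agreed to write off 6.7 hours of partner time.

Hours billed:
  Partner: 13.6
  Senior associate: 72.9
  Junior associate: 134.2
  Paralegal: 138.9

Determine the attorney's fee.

Partner: 13.6 × $630 = $8,568.00
Senior associate: 72.9 × $450 = $32,805.00
Junior associate: 134.2 × $340 = $45,628.00
Paralegal: 138.9 × $205 = $28,474.50
Subtotal: $115,475.50
Write-off: 6.7 × $630 = $4,221.00
Total: $115,475.50 − $4,221.00 = $111,254.50

$111,254.50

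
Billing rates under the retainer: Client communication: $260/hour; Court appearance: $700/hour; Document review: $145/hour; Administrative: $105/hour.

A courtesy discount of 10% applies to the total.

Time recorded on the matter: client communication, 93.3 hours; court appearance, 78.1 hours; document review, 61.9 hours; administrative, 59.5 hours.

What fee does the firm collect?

$84,735.90

Client communication: 93.3 × $260 = $24,258.00
Court appearance: 78.1 × $700 = $54,670.00
Document review: 61.9 × $145 = $8,975.50
Administrative: 59.5 × $105 = $6,247.50
Subtotal: $94,151.00
Less 10% discount: −$9,415.10
Total: $94,151.00 − $9,415.10 = $84,735.90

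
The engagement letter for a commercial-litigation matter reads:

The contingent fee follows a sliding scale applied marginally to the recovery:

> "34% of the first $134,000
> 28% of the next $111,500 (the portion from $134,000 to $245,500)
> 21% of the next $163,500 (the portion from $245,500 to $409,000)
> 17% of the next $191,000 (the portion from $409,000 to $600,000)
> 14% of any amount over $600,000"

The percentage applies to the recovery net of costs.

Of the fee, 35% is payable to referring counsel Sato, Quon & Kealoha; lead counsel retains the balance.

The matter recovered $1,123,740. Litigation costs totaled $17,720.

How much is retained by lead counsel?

$139,378.07

Fee base (net of costs): $1,123,740 − $17,720 = $1,106,020
First $134,000 at 34% = $45,560.00
Next $111,500 at 28% = $31,220.00
Next $163,500 at 21% = $34,335.00
Next $191,000 at 17% = $32,470.00
Remaining $506,020 at 14% = $70,842.80
Fee: $45,560.00 + $31,220.00 + $34,335.00 + $32,470.00 + $70,842.80 = $214,427.80
Referral share: 35% of $214,427.80 = $75,049.73; lead counsel retains $214,427.80 − $75,049.73 = $139,378.07.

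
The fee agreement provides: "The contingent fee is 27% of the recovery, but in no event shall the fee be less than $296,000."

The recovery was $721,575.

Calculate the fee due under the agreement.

$296,000.00

27% of $721,575 = $194,825.25
That is below the $296,000 minimum, so the minimum applies.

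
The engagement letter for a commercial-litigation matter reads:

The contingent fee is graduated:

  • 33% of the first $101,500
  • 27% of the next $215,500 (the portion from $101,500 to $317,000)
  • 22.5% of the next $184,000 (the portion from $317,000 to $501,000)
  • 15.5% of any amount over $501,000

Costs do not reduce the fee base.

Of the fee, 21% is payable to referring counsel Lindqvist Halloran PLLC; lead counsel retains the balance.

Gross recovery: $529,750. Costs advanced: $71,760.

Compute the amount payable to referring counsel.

Fee base is the gross recovery, $529,750; costs are reimbursed separately.
First $101,500 at 33% = $33,495.00
Next $215,500 at 27% = $58,185.00
Next $184,000 at 22.5% = $41,400.00
Remaining $28,750 at 15.5% = $4,456.25
Fee: $33,495.00 + $58,185.00 + $41,400.00 + $4,456.25 = $137,536.25
Referral share: 21% of $137,536.25 = $28,882.61; lead counsel retains $137,536.25 − $28,882.61 = $108,653.64.

$28,882.61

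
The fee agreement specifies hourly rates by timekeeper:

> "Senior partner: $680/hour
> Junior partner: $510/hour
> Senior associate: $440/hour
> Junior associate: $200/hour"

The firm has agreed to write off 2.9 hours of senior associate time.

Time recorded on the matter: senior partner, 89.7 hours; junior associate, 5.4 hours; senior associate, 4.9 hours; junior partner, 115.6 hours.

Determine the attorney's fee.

Senior partner: 89.7 × $680 = $60,996.00
Junior partner: 115.6 × $510 = $58,956.00
Senior associate: 4.9 × $440 = $2,156.00
Junior associate: 5.4 × $200 = $1,080.00
Subtotal: $123,188.00
Write-off: 2.9 × $440 = $1,276.00
Total: $123,188.00 − $1,276.00 = $121,912.00

$121,912.00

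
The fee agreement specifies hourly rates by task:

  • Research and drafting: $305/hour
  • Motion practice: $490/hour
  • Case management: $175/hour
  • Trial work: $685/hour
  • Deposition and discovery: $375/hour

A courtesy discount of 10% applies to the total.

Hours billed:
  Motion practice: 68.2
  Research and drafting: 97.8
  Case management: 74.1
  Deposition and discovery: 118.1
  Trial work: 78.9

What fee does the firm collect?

Research and drafting: 97.8 × $305 = $29,829.00
Motion practice: 68.2 × $490 = $33,418.00
Case management: 74.1 × $175 = $12,967.50
Trial work: 78.9 × $685 = $54,046.50
Deposition and discovery: 118.1 × $375 = $44,287.50
Subtotal: $174,548.50
Less 10% discount: −$17,454.85
Total: $174,548.50 − $17,454.85 = $157,093.65

$157,093.65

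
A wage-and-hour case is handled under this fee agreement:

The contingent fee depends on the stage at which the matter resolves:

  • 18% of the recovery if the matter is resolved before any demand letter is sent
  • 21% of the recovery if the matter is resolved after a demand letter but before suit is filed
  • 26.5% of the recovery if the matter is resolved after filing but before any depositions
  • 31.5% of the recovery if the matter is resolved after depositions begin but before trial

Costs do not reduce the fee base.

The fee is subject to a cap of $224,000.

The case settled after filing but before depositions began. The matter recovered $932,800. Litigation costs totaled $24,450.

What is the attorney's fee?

Fee base is the gross recovery, $932,800; costs are reimbursed separately.
The matter settled after filing but before depositions began, so the 26.5% rate applies.
$932,800 × 26.5% = $247,192.00
$247,192.00 exceeds the $224,000 cap, so the fee is capped at $224,000.00.

$224,000.00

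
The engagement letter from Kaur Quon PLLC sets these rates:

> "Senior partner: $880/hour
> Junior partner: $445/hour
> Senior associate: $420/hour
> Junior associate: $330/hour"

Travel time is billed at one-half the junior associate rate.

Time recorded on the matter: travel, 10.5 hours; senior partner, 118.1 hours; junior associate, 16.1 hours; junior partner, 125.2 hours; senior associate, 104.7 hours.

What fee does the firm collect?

$210,661.50

Senior partner: 118.1 × $880 = $103,928.00
Junior partner: 125.2 × $445 = $55,714.00
Senior associate: 104.7 × $420 = $43,974.00
Junior associate: 16.1 × $330 = $5,313.00
Subtotal: $103,928.00 + $55,714.00 + $43,974.00 + $5,313.00 = $208,929.00
Travel: 10.5 × ($330 ÷ 2) = 10.5 × $165.00 = $1,732.50
Total: $208,929.00 + $1,732.50 = $210,661.50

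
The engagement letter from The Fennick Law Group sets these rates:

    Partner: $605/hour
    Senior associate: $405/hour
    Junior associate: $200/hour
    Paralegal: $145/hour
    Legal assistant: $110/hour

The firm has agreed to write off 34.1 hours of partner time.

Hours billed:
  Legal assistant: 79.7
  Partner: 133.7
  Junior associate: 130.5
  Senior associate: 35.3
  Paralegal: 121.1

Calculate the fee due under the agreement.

$126,981.00

Partner: 133.7 × $605 = $80,888.50
Senior associate: 35.3 × $405 = $14,296.50
Junior associate: 130.5 × $200 = $26,100.00
Paralegal: 121.1 × $145 = $17,559.50
Legal assistant: 79.7 × $110 = $8,767.00
Subtotal: $147,611.50
Write-off: 34.1 × $605 = $20,630.50
Total: $147,611.50 − $20,630.50 = $126,981.00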